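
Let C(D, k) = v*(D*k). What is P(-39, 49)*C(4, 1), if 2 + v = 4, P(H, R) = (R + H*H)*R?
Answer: 615440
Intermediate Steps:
P(H, R) = R*(R + H**2) (P(H, R) = (R + H**2)*R = R*(R + H**2))
v = 2 (v = -2 + 4 = 2)
C(D, k) = 2*D*k (C(D, k) = 2*(D*k) = 2*D*k)
P(-39, 49)*C(4, 1) = (49*(49 + (-39)**2))*(2*4*1) = (49*(49 + 1521))*8 = (49*1570)*8 = 76930*8 = 615440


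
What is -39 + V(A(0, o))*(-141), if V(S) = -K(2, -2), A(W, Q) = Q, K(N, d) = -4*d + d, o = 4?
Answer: 807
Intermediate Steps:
K(N, d) = -3*d
V(S) = -6 (V(S) = -(-3)*(-2) = -1*6 = -6)
-39 + V(A(0, o))*(-141) = -39 - 6*(-141) = -39 + 846 = 807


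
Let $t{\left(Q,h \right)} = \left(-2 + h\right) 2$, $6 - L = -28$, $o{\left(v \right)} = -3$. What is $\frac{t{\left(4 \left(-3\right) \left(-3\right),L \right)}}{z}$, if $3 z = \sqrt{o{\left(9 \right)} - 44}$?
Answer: $- \frac{192 i \sqrt{47}}{47} \approx - 28.006 i$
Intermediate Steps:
$L = 34$ ($L = 6 - -28 = 6 + 28 = 34$)
$t{\left(Q,h \right)} = -4 + 2 h$
$z = \frac{i \sqrt{47}}{3}$ ($z = \frac{\sqrt{-3 - 44}}{3} = \frac{\sqrt{-47}}{3} = \frac{i \sqrt{47}}{3} \approx 2.2852 i$)
$\frac{t{\left(4 \left(-3\right) \left(-3\right),L \right)}}{z} = \frac{-4 + 2 \cdot 34}{\frac{1}{3} i \sqrt{47}} = \left(-4 + 68\right) \left(- \frac{3 i \sqrt{47}}{47}\right) = 64 \left(- \frac{3 i \sqrt{47}}{47}\right) = - \frac{192 i \sqrt{47}}{47}$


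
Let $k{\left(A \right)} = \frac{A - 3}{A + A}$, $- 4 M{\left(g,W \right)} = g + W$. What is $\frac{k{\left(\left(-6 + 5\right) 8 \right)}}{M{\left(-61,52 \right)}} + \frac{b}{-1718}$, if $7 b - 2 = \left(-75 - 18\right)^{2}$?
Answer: $- \frac{89575}{216468} \approx -0.4138$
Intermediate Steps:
$b = \frac{8651}{7}$ ($b = \frac{2}{7} + \frac{\left(-75 - 18\right)^{2}}{7} = \frac{2}{7} + \frac{\left(-93\right)^{2}}{7} = \frac{2}{7} + \frac{1}{7} \cdot 8649 = \frac{2}{7} + \frac{8649}{7} = \frac{8651}{7} \approx 1235.9$)
$M{\left(g,W \right)} = - \frac{W}{4} - \frac{g}{4}$ ($M{\left(g,W \right)} = - \frac{g + W}{4} = - \frac{W + g}{4} = - \frac{W}{4} - \frac{g}{4}$)
$k{\left(A \right)} = \frac{-3 + A}{2 A}$
$\frac{k{\left(\left(-6 + 5\right) 8 \right)}}{M{\left(-61,52 \right)}} + \frac{b}{-1718} = \frac{\frac{1}{2} \frac{1}{\left(-6 + 5\right) 8} \left(-3 + \left(-6 + 5\right) 8\right)}{\left(- \frac{1}{4}\right) 52 - - \frac{61}{4}} + \frac{8651}{7 \left(-1718\right)} = \frac{\frac{1}{2} \frac{1}{\left(-1\right) 8} \left(-3 - 8\right)}{-13 + \frac{61}{4}} + \frac{8651}{7} \left(- \frac{1}{1718}\right) = \frac{\frac{1}{2} \frac{1}{-8} \left(-3 - 8\right)}{\frac{9}{4}} - \frac{8651}{12026} = \frac{1}{2} \left(- \frac{1}{8}\right) \left(-11\right) \frac{4}{9} - \frac{8651}{12026} = \frac{11}{16} \cdot \frac{4}{9} - \frac{8651}{12026} = \frac{11}{36} - \frac{8651}{12026} = - \frac{89575}{216468}$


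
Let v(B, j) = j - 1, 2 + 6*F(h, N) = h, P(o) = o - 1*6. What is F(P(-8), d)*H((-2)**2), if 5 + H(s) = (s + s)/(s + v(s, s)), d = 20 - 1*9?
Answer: 72/7 ≈ 10.286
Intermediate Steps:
P(o) = -6 + o (P(o) = o - 6 = -6 + o)
d = 11 (d = 20 - 9 = 11)
F(h, N) = -1/3 + h/6
v(B, j) = -1 + j
H(s) = -5 + 2*s/(-1 + 2*s) (H(s) = -5 + (s + s)/(s + (-1 + s)) = -5 + (2*s)/(-1 + 2*s) = -5 + 2*s/(-1 + 2*s))
F(P(-8), d)*H((-2)**2) = (-1/3 + (-6 - 8)/6)*((5 - 8*(-2)**2)/(-1 + 2*(-2)**2)) = (-1/3 + (1/6)*(-14))*((5 - 8*4)/(-1 + 2*4)) = (-1/3 - 7/3)*((5 - 32)/(-1 + 8)) = -8*(-27)/(3*7) = -8*(-27)/21 = -8/3*(-27/7) = 72/7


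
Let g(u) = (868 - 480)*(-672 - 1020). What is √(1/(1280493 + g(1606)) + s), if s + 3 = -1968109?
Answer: I*√703698998638899/18909 ≈ 1402.9*I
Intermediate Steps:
s = -1968112 (s = -3 - 1968109 = -1968112)
g(u) = -656496 (g(u) = 388*(-1692) = -656496)
√(1/(1280493 + g(1606)) + s) = √(1/(1280493 - 656496) - 1968112) = √(1/623997 - 1968112) = √(-1228095983663/623997) = I*√703698998638899/18909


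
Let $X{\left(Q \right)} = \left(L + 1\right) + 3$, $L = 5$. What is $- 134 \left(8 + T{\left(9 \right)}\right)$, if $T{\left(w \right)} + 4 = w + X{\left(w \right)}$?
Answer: $-2948$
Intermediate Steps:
$X{\left(Q \right)} = 9$ ($X{\left(Q \right)} = \left(5 + 1\right) + 3 = 6 + 3 = 9$)
$T{\left(w \right)} = 5 + w$ ($T{\left(w \right)} = -4 + \left(w + 9\right) = -4 + \left(9 + w\right) = 5 + w$)
$- 134 \left(8 + T{\left(9 \right)}\right) = - 134 \left(8 + \left(5 + 9\right)\right) = - 134 \left(8 + 14\right) = \left(-134\right) 22 = -2948$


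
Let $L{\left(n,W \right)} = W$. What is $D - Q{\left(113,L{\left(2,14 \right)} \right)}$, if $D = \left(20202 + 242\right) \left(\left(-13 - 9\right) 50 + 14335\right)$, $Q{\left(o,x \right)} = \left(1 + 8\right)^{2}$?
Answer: $270576259$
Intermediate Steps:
$Q{\left(o,x \right)} = 81$ ($Q{\left(o,x \right)} = 9^{2} = 81$)
$D = 270576340$ ($D = 20444 \left(\left(-22\right) 50 + 14335\right) = 20444 \left(-1100 + 14335\right) = 20444 \cdot 13235 = 270576340$)
$D - Q{\left(113,L{\left(2,14 \right)} \right)} = 270576340 - 81 = 270576259$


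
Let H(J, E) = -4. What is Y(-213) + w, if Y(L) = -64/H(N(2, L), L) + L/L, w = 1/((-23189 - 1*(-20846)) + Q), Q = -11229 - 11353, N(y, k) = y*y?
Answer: 423724/24925 ≈ 17.000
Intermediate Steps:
N(y, k) = y²
Q = -22582
w = -1/24925 (w = 1/((-23189 - 1*(-20846)) - 22582) = 1/((-23189 + 20846) - 22582) = 1/(-2343 - 22582) = 1/(-24925) = -1/24925 ≈ -4.0120e-5)
Y(L) = 17 (Y(L) = -64/(-4) + L/L = -64*(-¼) + 1 = 16 + 1 = 17)
Y(-213) + w = 17 - 1/24925 = 423724/24925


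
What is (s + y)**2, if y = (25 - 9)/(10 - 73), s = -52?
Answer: 10837264/3969 ≈ 2730.5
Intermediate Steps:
y = -16/63 (y = 16/(-63) = 16*(-1/63) = -16/63 ≈ -0.25397)
(s + y)**2 = (-52 - 16/63)**2 = (-3292/63)**2 = 10837264/3969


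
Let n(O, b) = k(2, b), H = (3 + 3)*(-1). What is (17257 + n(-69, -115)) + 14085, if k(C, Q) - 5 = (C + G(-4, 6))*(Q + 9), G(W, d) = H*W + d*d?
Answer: 24775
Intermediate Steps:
H = -6 (H = 6*(-1) = -6)
G(W, d) = d**2 - 6*W (G(W, d) = -6*W + d*d = -6*W + d**2 = d**2 - 6*W)
k(C, Q) = 5 + (9 + Q)*(60 + C) (k(C, Q) = 5 + (C + (6**2 - 6*(-4)))*(Q + 9) = 5 + (C + (36 + 24))*(9 + Q) = 5 + (C + 60)*(9 + Q) = 5 + (60 + C)*(9 + Q) = 5 + (9 + Q)*(60 + C))
n(O, b) = 563 + 62*b (n(O, b) = 545 + 9*2 + 60*b + 2*b = 545 + 18 + 60*b + 2*b = 563 + 62*b)
(17257 + n(-69, -115)) + 14085 = (17257 + (563 + 62*(-115))) + 14085 = (17257 + (563 - 7130)) + 14085 = (17257 - 6567) + 14085 = 10690 + 14085 = 24775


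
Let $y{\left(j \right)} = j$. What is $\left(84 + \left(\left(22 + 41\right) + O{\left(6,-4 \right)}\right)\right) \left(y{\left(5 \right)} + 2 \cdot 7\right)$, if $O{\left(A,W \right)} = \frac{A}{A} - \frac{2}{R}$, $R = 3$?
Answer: $\frac{8398}{3} \approx 2799.3$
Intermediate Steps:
$O{\left(A,W \right)} = \frac{1}{3}$ ($O{\left(A,W \right)} = \frac{A}{A} - \frac{2}{3} = 1 - \frac{2}{3} = \frac{1}{3}$)
$\left(84 + \left(\left(22 + 41\right) + O{\left(6,-4 \right)}\right)\right) \left(y{\left(5 \right)} + 2 \cdot 7\right) = \left(84 + \left(\left(22 + 41\right) + \frac{1}{3}\right)\right) \left(5 + 2 \cdot 7\right) = \left(84 + \left(63 + \frac{1}{3}\right)\right) \left(5 + 14\right) = \left(84 + \frac{190}{3}\right) 19 = \frac{442}{3} \cdot 19 = \frac{8398}{3}$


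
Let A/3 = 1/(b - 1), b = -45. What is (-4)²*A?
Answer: -24/23 ≈ -1.0435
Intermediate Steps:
A = -3/46 (A = 3/(-45 - 1) = 3/(-46) = 3*(-1/46) = -3/46 ≈ -0.065217)
(-4)²*A = (-4)²*(-3/46) = 16*(-3/46) = -24/23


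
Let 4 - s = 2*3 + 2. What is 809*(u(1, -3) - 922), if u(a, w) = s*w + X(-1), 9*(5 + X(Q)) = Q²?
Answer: -6661306/9 ≈ -7.4015e+5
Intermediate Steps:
X(Q) = -5 + Q²/9
s = -4 (s = 4 - (2*3 + 2) = 4 - (6 + 2) = 4 - 1*8 = 4 - 8 = -4)
u(a, w) = -44/9 - 4*w (u(a, w) = -4*w + (-5 + (⅑)*(-1)²) = -4*w + (-5 + (⅑)*1) = -4*w + (-5 + ⅑) = -4*w - 44/9 = -44/9 - 4*w)
809*(u(1, -3) - 922) = 809*((-44/9 - 4*(-3)) - 922) = 809*((-44/9 + 12) - 922) = 809*(64/9 - 922) = 809*(-8234/9) = -6661306/9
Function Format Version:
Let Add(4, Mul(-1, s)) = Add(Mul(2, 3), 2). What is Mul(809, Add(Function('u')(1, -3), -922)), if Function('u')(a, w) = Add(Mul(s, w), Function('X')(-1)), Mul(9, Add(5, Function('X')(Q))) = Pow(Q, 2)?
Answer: Rational(-6661306, 9) ≈ -7.4015e+5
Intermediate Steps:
Function('X')(Q) = Add(-5, Mul(Rational(1, 9), Pow(Q, 2)))
s = -4 (s = Add(4, Mul(-1, Add(Mul(2, 3), 2))) = Add(4, Mul(-1, Add(6, 2))) = Add(4, Mul(-1, 8)) = Add(4, -8) = -4)
Function('u')(a, w) = Add(Rational(-44, 9), Mul(-4, w)) (Function('u')(a, w) = Add(Mul(-4, w), Add(-5, Mul(Rational(1, 9), Pow(-1, 2)))) = Add(Mul(-4, w), Add(-5, Mul(Rational(1, 9), 1))) = Add(Mul(-4, w), Add(-5, Rational(1, 9))) = Add(Mul(-4, w), Rational(-44, 9)) = Add(Rational(-44, 9), Mul(-4, w)))
Mul(809, Add(Function('u')(1, -3), -922)) = Mul(809, Add(Add(Rational(-44, 9), Mul(-4, -3)), -922)) = Mul(809, Add(Add(Rational(-44, 9), 12), -922)) = Mul(809, Add(Rational(64, 9), -922)) = Mul(809, Rational(-8234, 9)) = Rational(-6661306, 9)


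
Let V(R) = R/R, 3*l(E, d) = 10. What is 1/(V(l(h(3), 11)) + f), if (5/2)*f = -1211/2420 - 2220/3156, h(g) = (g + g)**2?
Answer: 1591150/824957 ≈ 1.9288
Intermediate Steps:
h(g) = 4*g**2 (h(g) = (2*g)**2 = 4*g**2)
l(E, d) = 10/3 (l(E, d) = (1/3)*10 = 10/3)
V(R) = 1
f = -766193/1591150 (f = 2*(-1211/2420 - 2220/3156)/5 = 2*(-1211*1/2420 - 2220*1/3156)/5 = 2*(-1211/2420 - 185/263)/5 = (2/5)*(-766193/636460) = -766193/1591150 ≈ -0.48153)
1/(V(l(h(3), 11)) + f) = 1/(1 - 766193/1591150) = 1/(824957/1591150) = 1591150/824957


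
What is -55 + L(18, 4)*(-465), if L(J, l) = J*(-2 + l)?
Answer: -16795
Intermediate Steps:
-55 + L(18, 4)*(-465) = -55 + (18*(-2 + 4))*(-465) = -55 + (18*2)*(-465) = -55 + 36*(-465) = -55 - 16740 = -16795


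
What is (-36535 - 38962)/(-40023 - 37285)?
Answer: 75497/77308 ≈ 0.97657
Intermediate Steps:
(-36535 - 38962)/(-40023 - 37285) = -75497/(-77308) = -75497*(-1/77308) = 75497/77308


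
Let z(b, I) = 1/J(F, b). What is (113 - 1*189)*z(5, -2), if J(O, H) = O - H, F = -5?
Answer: 38/5 ≈ 7.6000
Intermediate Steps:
z(b, I) = 1/(-5 - b)
(113 - 1*189)*z(5, -2) = (113 - 1*189)*(-1/(5 + 5)) = (113 - 189)*(-1/10) = -(-76)/10 = -76*(-⅒) = 38/5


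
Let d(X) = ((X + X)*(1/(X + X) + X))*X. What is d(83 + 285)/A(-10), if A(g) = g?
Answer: -49836216/5 ≈ -9.9672e+6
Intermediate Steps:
d(X) = 2*X**2*(X + 1/(2*X)) (d(X) = ((2*X)*(1/(2*X) + X))*X = ((2*X)*(X + 1/(2*X)))*X = (2*X*(X + 1/(2*X)))*X = 2*X**2*(X + 1/(2*X)))
d(83 + 285)/A(-10) = ((83 + 285) + 2*(83 + 285)**3)/(-10) = (368 + 2*368**3)*(-1/10) = (368 + 2*49836032)*(-1/10) = (368 + 99672064)*(-1/10) = 99672432*(-1/10) = -49836216/5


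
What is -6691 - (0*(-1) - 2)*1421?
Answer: -3849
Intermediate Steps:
-6691 - (0*(-1) - 2)*1421 = -6691 - (0 - 2)*1421 = -6691 - (-2)*1421 = -6691 - 1*(-2842) = -6691 + 2842 = -3849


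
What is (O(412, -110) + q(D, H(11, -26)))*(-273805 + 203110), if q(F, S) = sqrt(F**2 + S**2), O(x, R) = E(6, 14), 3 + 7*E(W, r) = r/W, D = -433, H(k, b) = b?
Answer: 47130/7 - 70695*sqrt(188165) ≈ -3.0659e+7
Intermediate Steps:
E(W, r) = -3/7 + r/(7*W) (E(W, r) = -3/7 + (r/W)/7 = -3/7 + r/(7*W))
O(x, R) = -2/21 (O(x, R) = (1/7)*(14 - 3*6)/6 = (1/7)*(1/6)*(14 - 18) = (1/7)*(1/6)*(-4) = -2/21)
(O(412, -110) + q(D, H(11, -26)))*(-273805 + 203110) = (-2/21 + sqrt((-433)**2 + (-26)**2))*(-273805 + 203110) = (-2/21 + sqrt(187489 + 676))*(-70695) = (-2/21 + sqrt(188165))*(-70695) = 47130/7 - 70695*sqrt(188165)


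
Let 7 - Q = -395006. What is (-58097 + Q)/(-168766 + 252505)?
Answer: 336916/83739 ≈ 4.0234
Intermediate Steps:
Q = 395013 (Q = 7 - 1*(-395006) = 7 + 395006 = 395013)
(-58097 + Q)/(-168766 + 252505) = (-58097 + 395013)/(-168766 + 252505) = 336916/83739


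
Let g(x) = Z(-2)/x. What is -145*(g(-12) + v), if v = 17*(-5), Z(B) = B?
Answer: 73805/6 ≈ 12301.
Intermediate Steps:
v = -85
g(x) = -2/x
-145*(g(-12) + v) = -145*(-2/(-12) - 85) = -145*(-2*(-1/12) - 85) = -145*(⅙ - 85) = -145*(-509/6) = 73805/6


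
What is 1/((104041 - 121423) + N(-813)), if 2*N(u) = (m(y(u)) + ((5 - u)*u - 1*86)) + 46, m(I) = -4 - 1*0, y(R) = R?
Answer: -1/349921 ≈ -2.8578e-6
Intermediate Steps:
m(I) = -4 (m(I) = -4 + 0 = -4)
N(u) = -22 + u*(5 - u)/2 (N(u) = ((-4 + ((5 - u)*u - 1*86)) + 46)/2 = ((-4 + (u*(5 - u) - 86)) + 46)/2 = ((-4 + (-86 + u*(5 - u))) + 46)/2 = ((-90 + u*(5 - u)) + 46)/2 = (-44 + u*(5 - u))/2 = -22 + u*(5 - u)/2)
1/((104041 - 121423) + N(-813)) = 1/((104041 - 121423) + (-22 - ½*(-813)² + (5/2)*(-813))) = 1/(-17382 + (-22 - ½*660969 - 4065/2)) = 1/(-17382 + (-22 - 660969/2 - 4065/2)) = 1/(-17382 - 332539) = 1/(-349921) = -1/349921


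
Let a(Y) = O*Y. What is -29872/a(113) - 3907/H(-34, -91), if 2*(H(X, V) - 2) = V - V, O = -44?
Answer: -4841465/2486 ≈ -1947.5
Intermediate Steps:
H(X, V) = 2 (H(X, V) = 2 + (V - V)/2 = 2 + (½)*0 = 2 + 0 = 2)
a(Y) = -44*Y
-29872/a(113) - 3907/H(-34, -91) = -29872/((-44*113)) - 3907/2 = -29872/(-4972) - 3907*½ = -29872*(-1/4972) - 3907/2 = 7468/1243 - 3907/2 = -4841465/2486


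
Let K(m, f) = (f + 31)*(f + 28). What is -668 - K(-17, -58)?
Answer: -1478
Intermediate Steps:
K(m, f) = (28 + f)*(31 + f) (K(m, f) = (31 + f)*(28 + f) = (28 + f)*(31 + f))
-668 - K(-17, -58) = -668 - (868 + (-58)² + 59*(-58)) = -668 - (868 + 3364 - 3422) = -668 - 1*810 = -668 - 810 = -1478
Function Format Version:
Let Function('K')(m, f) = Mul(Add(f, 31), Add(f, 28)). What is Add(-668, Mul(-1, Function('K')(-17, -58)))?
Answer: -1478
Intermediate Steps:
Function('K')(m, f) = Mul(Add(28, f), Add(31, f)) (Function('K')(m, f) = Mul(Add(31, f), Add(28, f)) = Mul(Add(28, f), Add(31, f)))
Add(-668, Mul(-1, Function('K')(-17, -58))) = Add(-668, Mul(-1, Add(868, Pow(-58, 2), Mul(59, -58)))) = Add(-668, Mul(-1, Add(868, 3364, -3422))) = Add(-668, Mul(-1, 810)) = Add(-668, -810) = -1478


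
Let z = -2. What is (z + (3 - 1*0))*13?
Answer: 13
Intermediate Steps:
(z + (3 - 1*0))*13 = (-2 + (3 - 1*0))*13 = (-2 + (3 + 0))*13 = (-2 + 3)*13 = 1*13 = 13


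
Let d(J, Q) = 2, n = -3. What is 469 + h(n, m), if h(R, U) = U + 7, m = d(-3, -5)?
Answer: 478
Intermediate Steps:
m = 2
h(R, U) = 7 + U
469 + h(n, m) = 469 + (7 + 2) = 469 + 9 = 478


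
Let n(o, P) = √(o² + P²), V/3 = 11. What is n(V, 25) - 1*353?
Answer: -353 + √1714 ≈ -311.60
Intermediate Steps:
V = 33 (V = 3*11 = 33)
n(o, P) = √(P² + o²)
n(V, 25) - 1*353 = √(25² + 33²) - 1*353 = √(625 + 1089) - 353 = √1714 - 353 = -353 + √1714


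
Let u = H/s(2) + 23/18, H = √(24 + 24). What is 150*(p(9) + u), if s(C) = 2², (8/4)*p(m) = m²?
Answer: 18800/3 + 150*√3 ≈ 6526.5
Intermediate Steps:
p(m) = m²/2
H = 4*√3 (H = √48 = 4*√3 ≈ 6.9282)
s(C) = 4
u = 23/18 + √3 (u = (4*√3)/4 + 23/18 = (4*√3)*(¼) + 23*(1/18) = √3 + 23/18 = 23/18 + √3 ≈ 3.0098)
150*(p(9) + u) = 150*((½)*9² + (23/18 + √3)) = 150*((½)*81 + (23/18 + √3)) = 150*(81/2 + (23/18 + √3)) = 150*(376/9 + √3) = 18800/3 + 150*√3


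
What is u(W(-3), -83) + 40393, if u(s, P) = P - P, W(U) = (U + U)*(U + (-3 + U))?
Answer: 40393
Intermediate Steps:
W(U) = 2*U*(-3 + 2*U) (W(U) = (2*U)*(-3 + 2*U) = 2*U*(-3 + 2*U))
u(s, P) = 0
u(W(-3), -83) + 40393 = 0 + 40393 = 40393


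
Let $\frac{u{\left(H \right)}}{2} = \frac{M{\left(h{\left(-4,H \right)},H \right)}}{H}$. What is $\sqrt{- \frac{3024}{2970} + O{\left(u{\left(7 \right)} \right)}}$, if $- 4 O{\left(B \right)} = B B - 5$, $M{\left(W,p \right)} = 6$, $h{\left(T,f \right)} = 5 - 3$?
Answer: $\frac{i \sqrt{298155}}{770} \approx 0.70914 i$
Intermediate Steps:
$h{\left(T,f \right)} = 2$
$u{\left(H \right)} = \frac{12}{H}$ ($u{\left(H \right)} = 2 \frac{6}{H} = \frac{12}{H}$)
$O{\left(B \right)} = \frac{5}{4} - \frac{B^{2}}{4}$ ($O{\left(B \right)} = - \frac{B B - 5}{4} = - \frac{B^{2} - 5}{4} = - \frac{-5 + B^{2}}{4} = \frac{5}{4} - \frac{B^{2}}{4}$)
$\sqrt{- \frac{3024}{2970} + O{\left(u{\left(7 \right)} \right)}} = \sqrt{- \frac{3024}{2970} + \left(\frac{5}{4} - \frac{\left(\frac{12}{7}\right)^{2}}{4}\right)} = \sqrt{\left(-3024\right) \frac{1}{2970} + \left(\frac{5}{4} - \frac{\left(12 \cdot \frac{1}{7}\right)^{2}}{4}\right)} = \sqrt{- \frac{56}{55} + \left(\frac{5}{4} - \frac{\left(\frac{12}{7}\right)^{2}}{4}\right)} = \sqrt{- \frac{56}{55} + \left(\frac{5}{4} - \frac{36}{49}\right)} = \sqrt{- \frac{56}{55} + \frac{101}{196}} = \sqrt{- \frac{5421}{10780}} = \frac{i \sqrt{298155}}{770}$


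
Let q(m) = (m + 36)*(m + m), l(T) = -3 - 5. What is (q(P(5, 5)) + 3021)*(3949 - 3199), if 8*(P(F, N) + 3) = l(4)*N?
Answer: 1929750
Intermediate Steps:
l(T) = -8
P(F, N) = -3 - N (P(F, N) = -3 + (-8*N)/8 = -3 - N)
q(m) = 2*m*(36 + m) (q(m) = (36 + m)*(2*m) = 2*m*(36 + m))
(q(P(5, 5)) + 3021)*(3949 - 3199) = (2*(-3 - 1*5)*(36 + (-3 - 1*5)) + 3021)*(3949 - 3199) = (2*(-3 - 5)*(36 + (-3 - 5)) + 3021)*750 = (2*(-8)*(36 - 8) + 3021)*750 = (2*(-8)*28 + 3021)*750 = (-448 + 3021)*750 = 2573*750 = 1929750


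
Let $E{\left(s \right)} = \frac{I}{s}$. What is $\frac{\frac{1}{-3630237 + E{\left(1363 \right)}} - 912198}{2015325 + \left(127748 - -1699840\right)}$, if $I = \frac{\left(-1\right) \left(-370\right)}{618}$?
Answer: $- \frac{464897461801658393}{1958522710665948574} \approx -0.23737$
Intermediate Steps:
$I = \frac{185}{309}$ ($I = 370 \cdot \frac{1}{618} = \frac{185}{309} \approx 0.59871$)
$E{\left(s \right)} = \frac{185}{309 s}$
$\frac{\frac{1}{-3630237 + E{\left(1363 \right)}} - 912198}{2015325 + \left(127748 - -1699840\right)} = \frac{\frac{1}{-3630237 + \frac{185}{309 \cdot 1363}} - 912198}{2015325 + \left(127748 - -1699840\right)} = \frac{\frac{1}{-3630237 + \frac{185}{309} \cdot \frac{1}{1363}} - 912198}{2015325 + \left(127748 + 1699840\right)} = \frac{\frac{1}{-3630237 + \frac{185}{421167}} - 912198}{2015325 + 1827588} = \frac{\frac{1}{- \frac{1528936026394}{421167}} - 912198}{3842913} = \left(- \frac{421167}{1528936026394} - 912198\right) \frac{1}{3842913} = \left(- \frac{1394692385404975179}{1528936026394}\right) \frac{1}{3842913} = - \frac{464897461801658393}{1958522710665948574}$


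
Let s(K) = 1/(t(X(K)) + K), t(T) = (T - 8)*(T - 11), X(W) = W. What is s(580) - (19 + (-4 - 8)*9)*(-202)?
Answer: -5861690943/326048 ≈ -17978.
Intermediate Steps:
t(T) = (-11 + T)*(-8 + T) (t(T) = (-8 + T)*(-11 + T) = (-11 + T)*(-8 + T))
s(K) = 1/(88 + K² - 18*K) (s(K) = 1/((88 + K² - 19*K) + K) = 1/(88 + K² - 18*K))
s(580) - (19 + (-4 - 8)*9)*(-202) = 1/(88 + 580² - 18*580) - (19 + (-4 - 8)*9)*(-202) = 1/(88 + 336400 - 10440) - (19 - 12*9)*(-202) = 1/326048 - (19 - 108)*(-202) = 1/326048 - (-89)*(-202) = 1/326048 - 1*17978 = 1/326048 - 17978 = -5861690943/326048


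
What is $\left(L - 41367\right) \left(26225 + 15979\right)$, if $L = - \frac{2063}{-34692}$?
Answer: $- \frac{5047253385817}{2891} \approx -1.7459 \cdot 10^{9}$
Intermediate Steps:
$L = \frac{2063}{34692}$ ($L = \left(-2063\right) \left(- \frac{1}{34692}\right) = \frac{2063}{34692} \approx 0.059466$)
$\left(L - 41367\right) \left(26225 + 15979\right) = \left(\frac{2063}{34692} - 41367\right) \left(26225 + 15979\right) = \left(- \frac{1435101901}{34692}\right) 42204 = - \frac{5047253385817}{2891}$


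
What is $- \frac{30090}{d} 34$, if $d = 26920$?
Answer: $- \frac{51153}{1346} \approx -38.004$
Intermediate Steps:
$- \frac{30090}{d} 34 = - \frac{30090}{26920} \cdot 34 = \left(-30090\right) \frac{1}{26920} \cdot 34 = \left(- \frac{3009}{2692}\right) 34 = - \frac{51153}{1346}$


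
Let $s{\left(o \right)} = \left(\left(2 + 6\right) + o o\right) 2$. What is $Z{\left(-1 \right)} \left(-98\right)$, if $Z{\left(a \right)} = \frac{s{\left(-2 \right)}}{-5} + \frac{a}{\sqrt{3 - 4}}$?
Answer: $\frac{2352}{5} - 98 i \approx 470.4 - 98.0 i$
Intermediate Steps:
$s{\left(o \right)} = 16 + 2 o^{2}$ ($s{\left(o \right)} = \left(8 + o^{2}\right) 2 = 16 + 2 o^{2}$)
$Z{\left(a \right)} = - \frac{24}{5} - i a$ ($Z{\left(a \right)} = \frac{16 + 2 \left(-2\right)^{2}}{-5} + \frac{a}{\sqrt{3 - 4}} = \left(16 + 2 \cdot 4\right) \left(- \frac{1}{5}\right) + \frac{a}{\sqrt{-1}} = \left(16 + 8\right) \left(- \frac{1}{5}\right) + \frac{a}{i} = 24 \left(- \frac{1}{5}\right) + a \left(- i\right) = - \frac{24}{5} - i a$)
$Z{\left(-1 \right)} \left(-98\right) = \left(- \frac{24}{5} - i \left(-1\right)\right) \left(-98\right) = \left(- \frac{24}{5} + i\right) \left(-98\right) = \frac{2352}{5} - 98 i$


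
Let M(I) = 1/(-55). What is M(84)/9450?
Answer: -1/519750 ≈ -1.9240e-6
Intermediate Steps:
M(I) = -1/55
M(84)/9450 = -1/55/9450 = -1/55*1/9450 = -1/519750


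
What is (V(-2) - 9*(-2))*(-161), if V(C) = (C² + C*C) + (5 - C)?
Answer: -5313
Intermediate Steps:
V(C) = 5 - C + 2*C² (V(C) = (C² + C²) + (5 - C) = 2*C² + (5 - C) = 5 - C + 2*C²)
(V(-2) - 9*(-2))*(-161) = ((5 - 1*(-2) + 2*(-2)²) - 9*(-2))*(-161) = ((5 + 2 + 2*4) + 18)*(-161) = ((5 + 2 + 8) + 18)*(-161) = (15 + 18)*(-161) = 33*(-161) = -5313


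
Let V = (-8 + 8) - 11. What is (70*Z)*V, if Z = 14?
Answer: -10780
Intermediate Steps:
V = -11 (V = 0 - 11 = -11)
(70*Z)*V = (70*14)*(-11) = 980*(-11) = -10780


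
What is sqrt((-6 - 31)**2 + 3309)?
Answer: sqrt(4678) ≈ 68.396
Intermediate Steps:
sqrt((-6 - 31)**2 + 3309) = sqrt((-37)**2 + 3309) = sqrt(1369 + 3309) = sqrt(4678)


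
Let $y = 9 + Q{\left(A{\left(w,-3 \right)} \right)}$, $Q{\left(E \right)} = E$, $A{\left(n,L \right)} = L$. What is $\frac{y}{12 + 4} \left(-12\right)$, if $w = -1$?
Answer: $- \frac{9}{2} \approx -4.5$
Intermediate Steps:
$y = 6$ ($y = 9 - 3 = 6$)
$\frac{y}{12 + 4} \left(-12\right) = \frac{1}{12 + 4} \cdot 6 \left(-12\right) = \frac{1}{16} \cdot 6 \left(-12\right) = \frac{3}{8} \left(-12\right) = - \frac{9}{2}$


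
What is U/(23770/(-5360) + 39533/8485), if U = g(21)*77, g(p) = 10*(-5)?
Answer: -17509646000/1020843 ≈ -17152.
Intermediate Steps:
g(p) = -50
U = -3850 (U = -50*77 = -3850)
U/(23770/(-5360) + 39533/8485) = -3850/(23770/(-5360) + 39533/8485) = -3850/(23770*(-1/5360) + 39533*(1/8485)) = -3850/(-2377/536 + 39533/8485) = -3850/1020843/4547960 = -3850*4547960/1020843 = -17509646000/1020843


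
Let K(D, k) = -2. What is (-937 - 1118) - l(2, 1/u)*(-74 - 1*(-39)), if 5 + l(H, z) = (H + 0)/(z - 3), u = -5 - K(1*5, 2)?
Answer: -2251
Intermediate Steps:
u = -3 (u = -5 - 1*(-2) = -5 + 2 = -3)
l(H, z) = -5 + H/(-3 + z) (l(H, z) = -5 + (H + 0)/(z - 3) = -5 + H/(-3 + z))
(-937 - 1118) - l(2, 1/u)*(-74 - 1*(-39)) = (-937 - 1118) - (15 + 2 - 5/(-3))/(-3 + 1/(-3))*(-74 - 1*(-39)) = -2055 - (15 + 2 - 5*(-⅓))/(-3 - ⅓)*(-74 + 39) = -2055 - (15 + 2 + 5/3)/(-10/3)*(-35) = -2055 - (-3/10*56/3)*(-35) = -2055 - (-28)*(-35)/5 = -2055 - 1*196 = -2055 - 196 = -2251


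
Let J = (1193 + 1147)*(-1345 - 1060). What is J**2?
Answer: 31671007290000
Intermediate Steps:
J = -5627700 (J = 2340*(-2405) = -5627700)
J**2 = (-5627700)**2 = 31671007290000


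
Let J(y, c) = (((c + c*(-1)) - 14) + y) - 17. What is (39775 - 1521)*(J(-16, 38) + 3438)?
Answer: 129719314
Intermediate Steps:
J(y, c) = -31 + y (J(y, c) = (((c - c) - 14) + y) - 17 = ((0 - 14) + y) - 17 = (-14 + y) - 17 = -31 + y)
(39775 - 1521)*(J(-16, 38) + 3438) = (39775 - 1521)*((-31 - 16) + 3438) = 38254*(-47 + 3438) = 38254*3391 = 129719314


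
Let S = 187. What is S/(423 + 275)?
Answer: 187/698 ≈ 0.26791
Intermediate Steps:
S/(423 + 275) = 187/(423 + 275) = 187/698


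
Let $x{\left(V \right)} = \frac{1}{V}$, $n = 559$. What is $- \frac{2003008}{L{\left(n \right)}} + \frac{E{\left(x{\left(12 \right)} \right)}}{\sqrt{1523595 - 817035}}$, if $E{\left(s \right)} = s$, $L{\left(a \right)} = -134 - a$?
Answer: $\frac{286144}{99} + \frac{\sqrt{690}}{264960} \approx 2890.3$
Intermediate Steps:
$- \frac{2003008}{L{\left(n \right)}} + \frac{E{\left(x{\left(12 \right)} \right)}}{\sqrt{1523595 - 817035}} = - \frac{2003008}{-134 - 559} + \frac{1}{12 \sqrt{1523595 - 817035}} = - \frac{2003008}{-134 - 559} + \frac{1}{12 \sqrt{706560}} = - \frac{2003008}{-693} + \frac{1}{12 \cdot 32 \sqrt{690}} = \left(-2003008\right) \left(- \frac{1}{693}\right) + \frac{\frac{1}{22080} \sqrt{690}}{12} = \frac{286144}{99} + \frac{\sqrt{690}}{264960}$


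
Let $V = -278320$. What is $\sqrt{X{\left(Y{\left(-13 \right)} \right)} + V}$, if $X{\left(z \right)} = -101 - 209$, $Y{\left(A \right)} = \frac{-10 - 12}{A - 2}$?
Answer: $i \sqrt{278630} \approx 527.85 i$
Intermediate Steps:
$Y{\left(A \right)} = - \frac{22}{-2 + A}$
$X{\left(z \right)} = -310$
$\sqrt{X{\left(Y{\left(-13 \right)} \right)} + V} = \sqrt{-310 - 278320} = \sqrt{-278630} = i \sqrt{278630}$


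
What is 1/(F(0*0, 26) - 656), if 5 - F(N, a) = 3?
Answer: -1/654 ≈ -0.0015291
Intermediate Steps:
F(N, a) = 2 (F(N, a) = 5 - 1*3 = 5 - 3 = 2)
1/(F(0*0, 26) - 656) = 1/(2 - 656) = 1/(-654) = -1/654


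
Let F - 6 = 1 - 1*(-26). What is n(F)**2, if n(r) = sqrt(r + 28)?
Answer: 61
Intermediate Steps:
F = 33 (F = 6 + (1 - 1*(-26)) = 6 + (1 + 26) = 6 + 27 = 33)
n(r) = sqrt(28 + r)
n(F)**2 = (sqrt(28 + 33))**2 = (sqrt(61))**2 = 61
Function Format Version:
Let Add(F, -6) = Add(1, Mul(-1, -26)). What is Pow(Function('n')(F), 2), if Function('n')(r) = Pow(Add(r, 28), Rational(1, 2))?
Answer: 61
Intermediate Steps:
F = 33 (F = Add(6, Add(1, Mul(-1, -26))) = Add(6, Add(1, 26)) = Add(6, 27) = 33)
Function('n')(r) = Pow(Add(28, r), Rational(1, 2))
Pow(Function('n')(F), 2) = Pow(Pow(Add(28, 33), Rational(1, 2)), 2) = Pow(Pow(61, Rational(1, 2)), 2) = 61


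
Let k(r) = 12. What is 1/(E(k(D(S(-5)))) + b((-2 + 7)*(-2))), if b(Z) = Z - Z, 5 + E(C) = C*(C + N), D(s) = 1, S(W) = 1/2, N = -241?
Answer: -1/2753 ≈ -0.00036324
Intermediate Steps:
S(W) = ½
E(C) = -5 + C*(-241 + C) (E(C) = -5 + C*(C - 241) = -5 + C*(-241 + C))
b(Z) = 0
1/(E(k(D(S(-5)))) + b((-2 + 7)*(-2))) = 1/((-5 + 12² - 241*12) + 0) = 1/((-5 + 144 - 2892) + 0) = 1/(-2753 + 0) = 1/(-2753) = -1/2753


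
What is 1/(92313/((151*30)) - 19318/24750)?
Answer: 3737250/73241207 ≈ 0.051027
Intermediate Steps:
1/(92313/((151*30)) - 19318/24750) = 1/(92313/4530 - 19318*1/24750) = 1/(92313*(1/4530) - 9659/12375) = 1/(30771/1510 - 9659/12375) = 1/(73241207/3737250) = 3737250/73241207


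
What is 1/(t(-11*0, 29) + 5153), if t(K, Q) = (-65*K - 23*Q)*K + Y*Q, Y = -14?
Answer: 1/4747 ≈ 0.00021066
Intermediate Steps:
t(K, Q) = -14*Q + K*(-65*K - 23*Q) (t(K, Q) = (-65*K - 23*Q)*K - 14*Q = K*(-65*K - 23*Q) - 14*Q = -14*Q + K*(-65*K - 23*Q))
1/(t(-11*0, 29) + 5153) = 1/((-65*(-11*0)**2 - 14*29 - 23*(-11*0)*29) + 5153) = 1/((-65*0**2 - 406 - 23*0*29) + 5153) = 1/((-65*0 - 406 + 0) + 5153) = 1/((0 - 406 + 0) + 5153) = 1/(-406 + 5153) = 1/4747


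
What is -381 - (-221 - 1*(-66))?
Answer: -226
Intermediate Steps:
-381 - (-221 - 1*(-66)) = -381 - (-221 + 66) = -381 - 1*(-155) = -381 + 155 = -226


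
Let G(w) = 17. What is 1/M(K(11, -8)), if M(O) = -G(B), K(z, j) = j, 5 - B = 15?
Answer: -1/17 ≈ -0.058824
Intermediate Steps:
B = -10 (B = 5 - 1*15 = 5 - 15 = -10)
M(O) = -17 (M(O) = -1*17 = -17)
1/M(K(11, -8)) = 1/(-17) = -1/17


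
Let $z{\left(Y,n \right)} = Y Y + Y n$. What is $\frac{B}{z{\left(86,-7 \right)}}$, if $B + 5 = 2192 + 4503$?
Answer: $\frac{3345}{3397} \approx 0.98469$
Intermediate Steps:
$B = 6690$ ($B = -5 + \left(2192 + 4503\right) = -5 + 6695 = 6690$)
$z{\left(Y,n \right)} = Y^{2} + Y n$
$\frac{B}{z{\left(86,-7 \right)}} = \frac{6690}{86 \left(86 - 7\right)} = \frac{6690}{86 \cdot 79} = \frac{6690}{6794} = 6690 \cdot \frac{1}{6794} = \frac{3345}{3397}$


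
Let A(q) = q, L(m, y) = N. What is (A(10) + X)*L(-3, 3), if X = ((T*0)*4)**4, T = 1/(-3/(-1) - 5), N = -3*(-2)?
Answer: 60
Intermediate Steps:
N = 6
L(m, y) = 6
T = -1/2 (T = 1/(-3*(-1) - 5) = 1/(3 - 5) = 1/(-2) = -1/2 ≈ -0.50000)
X = 0 (X = (-1/2*0*4)**4 = (0*4)**4 = 0**4 = 0)
(A(10) + X)*L(-3, 3) = (10 + 0)*6 = 10*6 = 60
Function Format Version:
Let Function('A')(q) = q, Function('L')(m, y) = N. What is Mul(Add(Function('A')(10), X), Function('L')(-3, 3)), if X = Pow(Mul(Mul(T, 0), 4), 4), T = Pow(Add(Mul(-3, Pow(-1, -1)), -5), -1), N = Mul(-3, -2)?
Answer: 60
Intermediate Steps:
N = 6
Function('L')(m, y) = 6
T = Rational(-1, 2) (T = Pow(Add(Mul(-3, -1), -5), -1) = Pow(Add(3, -5), -1) = Pow(-2, -1) = Rational(-1, 2) ≈ -0.50000)
X = 0 (X = Pow(Mul(Mul(Rational(-1, 2), 0), 4), 4) = Pow(Mul(0, 4), 4) = Pow(0, 4) = 0)
Mul(Add(Function('A')(10), X), Function('L')(-3, 3)) = Mul(Add(10, 0), 6) = Mul(10, 6) = 60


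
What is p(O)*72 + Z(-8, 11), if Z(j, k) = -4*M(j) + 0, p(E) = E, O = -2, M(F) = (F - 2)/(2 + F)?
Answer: -452/3 ≈ -150.67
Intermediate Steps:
M(F) = (-2 + F)/(2 + F)
Z(j, k) = -4*(-2 + j)/(2 + j) (Z(j, k) = -4*(-2 + j)/(2 + j) + 0 = -4*(-2 + j)/(2 + j))
p(O)*72 + Z(-8, 11) = -2*72 + 4*(2 - 1*(-8))/(2 - 8) = -144 + 4*(2 + 8)/(-6) = -144 + 4*(-1/6)*10 = -144 - 20/3 = -452/3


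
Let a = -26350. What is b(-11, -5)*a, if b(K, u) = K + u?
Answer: 421600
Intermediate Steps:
b(-11, -5)*a = (-11 - 5)*(-26350) = -16*(-26350) = 421600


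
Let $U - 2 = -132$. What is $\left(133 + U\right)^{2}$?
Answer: $9$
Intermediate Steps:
$U = -130$ ($U = 2 - 132 = -130$)
$\left(133 + U\right)^{2} = \left(133 - 130\right)^{2} = 3^{2} = 9$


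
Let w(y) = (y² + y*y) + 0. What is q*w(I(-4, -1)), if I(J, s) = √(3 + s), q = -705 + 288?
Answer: -1668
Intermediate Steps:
q = -417
w(y) = 2*y² (w(y) = (y² + y²) + 0 = 2*y² + 0 = 2*y²)
q*w(I(-4, -1)) = -834*(√(3 - 1))² = -834*(√2)² = -834*2 = -417*4 = -1668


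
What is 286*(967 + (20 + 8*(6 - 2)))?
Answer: 291434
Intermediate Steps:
286*(967 + (20 + 8*(6 - 2))) = 286*(967 + (20 + 8*4)) = 286*(967 + (20 + 32)) = 286*(967 + 52) = 286*1019 = 291434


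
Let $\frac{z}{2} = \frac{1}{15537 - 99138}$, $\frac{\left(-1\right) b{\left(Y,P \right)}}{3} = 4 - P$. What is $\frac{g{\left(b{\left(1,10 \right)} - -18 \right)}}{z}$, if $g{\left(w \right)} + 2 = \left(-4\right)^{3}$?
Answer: $2758833$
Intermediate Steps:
$b{\left(Y,P \right)} = -12 + 3 P$ ($b{\left(Y,P \right)} = - 3 \left(4 - P\right) = -12 + 3 P$)
$z = - \frac{2}{83601}$ ($z = \frac{2}{15537 - 99138} = \frac{2}{-83601} = 2 \left(- \frac{1}{83601}\right) = - \frac{2}{83601} \approx -2.3923 \cdot 10^{-5}$)
$g{\left(w \right)} = -66$ ($g{\left(w \right)} = -2 + \left(-4\right)^{3} = -2 - 64 = -66$)
$\frac{g{\left(b{\left(1,10 \right)} - -18 \right)}}{z} = - \frac{66}{- \frac{2}{83601}} = \left(-66\right) \left(- \frac{83601}{2}\right) = 2758833$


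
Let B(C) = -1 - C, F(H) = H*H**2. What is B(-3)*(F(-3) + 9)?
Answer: -36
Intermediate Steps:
F(H) = H**3
B(-3)*(F(-3) + 9) = (-1 - 1*(-3))*((-3)**3 + 9) = (-1 + 3)*(-27 + 9) = 2*(-18) = -36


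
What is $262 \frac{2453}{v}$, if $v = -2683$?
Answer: $- \frac{642686}{2683} \approx -239.54$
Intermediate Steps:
$262 \frac{2453}{v} = 262 \frac{2453}{-2683} = 262 \cdot 2453 \left(- \frac{1}{2683}\right) = 262 \left(- \frac{2453}{2683}\right) = - \frac{642686}{2683}$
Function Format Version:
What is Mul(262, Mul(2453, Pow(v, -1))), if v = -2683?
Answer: Rational(-642686, 2683) ≈ -239.54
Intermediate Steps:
Mul(262, Mul(2453, Pow(v, -1))) = Mul(262, Mul(2453, Pow(-2683, -1))) = Mul(262, Mul(2453, Rational(-1, 2683))) = Mul(262, Rational(-2453, 2683)) = Rational(-642686, 2683)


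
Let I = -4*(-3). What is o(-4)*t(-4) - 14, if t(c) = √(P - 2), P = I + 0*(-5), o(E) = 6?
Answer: -14 + 6*√10 ≈ 4.9737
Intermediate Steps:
I = 12
P = 12 (P = 12 + 0*(-5) = 12 + 0 = 12)
t(c) = √10 (t(c) = √(12 - 2) = √10)
o(-4)*t(-4) - 14 = 6*√10 - 14 = -14 + 6*√10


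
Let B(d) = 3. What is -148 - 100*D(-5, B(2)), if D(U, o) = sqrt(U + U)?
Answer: -148 - 100*I*sqrt(10) ≈ -148.0 - 316.23*I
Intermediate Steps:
D(U, o) = sqrt(2)*sqrt(U) (D(U, o) = sqrt(2*U) = sqrt(2)*sqrt(U))
-148 - 100*D(-5, B(2)) = -148 - 100*sqrt(2)*sqrt(-5) = -148 - 100*sqrt(2)*I*sqrt(5) = -148 - 100*I*sqrt(10)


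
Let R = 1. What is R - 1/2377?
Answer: 2376/2377 ≈ 0.99958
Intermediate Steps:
R - 1/2377 = 1 - 1/2377 = 2376/2377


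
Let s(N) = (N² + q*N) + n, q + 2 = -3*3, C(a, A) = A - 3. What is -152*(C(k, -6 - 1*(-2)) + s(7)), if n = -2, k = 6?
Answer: 5624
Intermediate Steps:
C(a, A) = -3 + A
q = -11 (q = -2 - 3*3 = -2 - 9 = -11)
s(N) = -2 + N² - 11*N (s(N) = (N² - 11*N) - 2 = -2 + N² - 11*N)
-152*(C(k, -6 - 1*(-2)) + s(7)) = -152*((-3 + (-6 - 1*(-2))) + (-2 + 7² - 11*7)) = -152*((-3 + (-6 + 2)) + (-2 + 49 - 77)) = -152*((-3 - 4) - 30) = -152*(-7 - 30) = -152*(-37) = 5624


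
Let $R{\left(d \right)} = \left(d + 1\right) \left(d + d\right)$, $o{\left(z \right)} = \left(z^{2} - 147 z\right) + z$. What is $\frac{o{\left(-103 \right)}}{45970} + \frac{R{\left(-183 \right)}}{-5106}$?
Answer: $- \frac{488533343}{39120470} \approx -12.488$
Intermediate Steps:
$o{\left(z \right)} = z^{2} - 146 z$
$R{\left(d \right)} = 2 d \left(1 + d\right)$ ($R{\left(d \right)} = \left(1 + d\right) 2 d = 2 d \left(1 + d\right)$)
$\frac{o{\left(-103 \right)}}{45970} + \frac{R{\left(-183 \right)}}{-5106} = \frac{\left(-103\right) \left(-146 - 103\right)}{45970} + \frac{2 \left(-183\right) \left(1 - 183\right)}{-5106} = \left(-103\right) \left(-249\right) \frac{1}{45970} + 2 \left(-183\right) \left(-182\right) \left(- \frac{1}{5106}\right) = 25647 \cdot \frac{1}{45970} + 66612 \left(- \frac{1}{5106}\right) = \frac{25647}{45970} - \frac{11102}{851} = - \frac{488533343}{39120470}$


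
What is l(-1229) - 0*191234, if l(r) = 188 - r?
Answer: 1417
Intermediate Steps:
l(-1229) - 0*191234 = (188 - 1*(-1229)) - 0*191234 = (188 + 1229) - 1*0 = 1417 + 0 = 1417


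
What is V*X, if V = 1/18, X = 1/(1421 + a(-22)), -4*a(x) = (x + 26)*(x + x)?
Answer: 1/26370 ≈ 3.7922e-5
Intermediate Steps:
a(x) = -x*(26 + x)/2 (a(x) = -(x + 26)*(x + x)/4 = -(26 + x)*2*x/4 = -x*(26 + x)/2)
X = 1/1465 (X = 1/(1421 - ½*(-22)*(26 - 22)) = 1/(1421 - ½*(-22)*4) = 1/(1421 + 44) = 1/1465 ≈ 0.00068259)
V = 1/18 ≈ 0.055556
V*X = (1/18)*(1/1465) = 1/26370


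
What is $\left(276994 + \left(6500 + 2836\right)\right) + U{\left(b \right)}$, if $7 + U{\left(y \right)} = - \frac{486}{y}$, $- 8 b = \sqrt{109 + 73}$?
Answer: $286323 + \frac{1944 \sqrt{182}}{91} \approx 2.8661 \cdot 10^{5}$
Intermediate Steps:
$b = - \frac{\sqrt{182}}{8}$ ($b = - \frac{\sqrt{109 + 73}}{8} = - \frac{\sqrt{182}}{8} \approx -1.6863$)
$U{\left(y \right)} = -7 - \frac{486}{y}$
$\left(276994 + \left(6500 + 2836\right)\right) + U{\left(b \right)} = \left(276994 + \left(6500 + 2836\right)\right) - \left(7 + \frac{486}{\left(- \frac{1}{8}\right) \sqrt{182}}\right) = \left(276994 + 9336\right) - \left(7 + 486 \left(- \frac{4 \sqrt{182}}{91}\right)\right) = 286330 - \left(7 - \frac{1944 \sqrt{182}}{91}\right) = 286323 + \frac{1944 \sqrt{182}}{91}$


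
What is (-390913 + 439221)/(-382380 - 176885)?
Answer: -48308/559265 ≈ -0.086378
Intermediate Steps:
(-390913 + 439221)/(-382380 - 176885) = 48308/(-559265) = 48308*(-1/559265) = -48308/559265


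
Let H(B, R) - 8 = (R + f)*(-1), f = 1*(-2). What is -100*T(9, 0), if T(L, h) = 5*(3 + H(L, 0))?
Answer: -6500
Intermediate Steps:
f = -2
H(B, R) = 10 - R (H(B, R) = 8 + (R - 2)*(-1) = 8 + (-2 + R)*(-1) = 8 + (2 - R) = 10 - R)
T(L, h) = 65 (T(L, h) = 5*(3 + (10 - 1*0)) = 5*(3 + (10 + 0)) = 5*(3 + 10) = 5*13 = 65)
-100*T(9, 0) = -100*65 = -6500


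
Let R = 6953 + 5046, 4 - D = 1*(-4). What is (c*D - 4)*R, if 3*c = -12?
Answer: -431964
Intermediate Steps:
c = -4 (c = (⅓)*(-12) = -4)
D = 8 (D = 4 - (-4) = 4 - 1*(-4) = 4 + 4 = 8)
R = 11999
(c*D - 4)*R = (-4*8 - 4)*11999 = (-32 - 4)*11999 = -36*11999 = -431964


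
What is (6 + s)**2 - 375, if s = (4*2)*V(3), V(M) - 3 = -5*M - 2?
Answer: 10861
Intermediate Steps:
V(M) = 1 - 5*M (V(M) = 3 + (-5*M - 2) = 3 + (-2 - 5*M) = 1 - 5*M)
s = -112 (s = (4*2)*(1 - 5*3) = 8*(1 - 15) = 8*(-14) = -112)
(6 + s)**2 - 375 = (6 - 112)**2 - 375 = (-106)**2 - 375 = 11236 - 375 = 10861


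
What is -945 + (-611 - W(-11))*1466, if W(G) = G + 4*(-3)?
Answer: -862953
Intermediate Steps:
W(G) = -12 + G (W(G) = G - 12 = -12 + G)
-945 + (-611 - W(-11))*1466 = -945 + (-611 - (-12 - 11))*1466 = -945 + (-611 - 1*(-23))*1466 = -945 + (-611 + 23)*1466 = -945 - 588*1466 = -945 - 862008 = -862953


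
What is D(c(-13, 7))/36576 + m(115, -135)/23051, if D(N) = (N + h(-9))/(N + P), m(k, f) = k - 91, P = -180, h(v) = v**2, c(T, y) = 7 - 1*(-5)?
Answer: 6920509/6744907008 ≈ 0.0010260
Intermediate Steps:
c(T, y) = 12 (c(T, y) = 7 + 5 = 12)
m(k, f) = -91 + k
D(N) = (81 + N)/(-180 + N) (D(N) = (N + (-9)**2)/(N - 180) = (N + 81)/(-180 + N) = (81 + N)/(-180 + N))
D(c(-13, 7))/36576 + m(115, -135)/23051 = ((81 + 12)/(-180 + 12))/36576 + (-91 + 115)/23051 = (93/(-168))*(1/36576) + 24*(1/23051) = -1/168*93*(1/36576) + 24/23051 = -31/56*1/36576 + 24/23051 = -31/2048256 + 24/23051 = 6920509/6744907008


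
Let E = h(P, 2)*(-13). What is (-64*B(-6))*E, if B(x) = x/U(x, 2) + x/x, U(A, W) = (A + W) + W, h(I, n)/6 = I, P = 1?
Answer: 19968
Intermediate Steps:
h(I, n) = 6*I
U(A, W) = A + 2*W
E = -78 (E = (6*1)*(-13) = 6*(-13) = -78)
B(x) = 1 + x/(4 + x) (B(x) = x/(x + 2*2) + x/x = x/(x + 4) + 1 = x/(4 + x) + 1 = 1 + x/(4 + x))
(-64*B(-6))*E = -128*(2 - 6)/(4 - 6)*(-78) = -128*(-4)/(-2)*(-78) = -128*(-1)*(-4)/2*(-78) = -64*4*(-78) = -256*(-78) = 19968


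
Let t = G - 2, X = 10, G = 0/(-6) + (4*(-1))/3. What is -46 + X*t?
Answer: -238/3 ≈ -79.333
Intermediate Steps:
G = -4/3 (G = 0*(-1/6) - 4*1/3 = 0 - 4/3 = -4/3 ≈ -1.3333)
t = -10/3 (t = -4/3 - 2 = -10/3 ≈ -3.3333)
-46 + X*t = -46 + 10*(-10/3) = -46 - 100/3 = -238/3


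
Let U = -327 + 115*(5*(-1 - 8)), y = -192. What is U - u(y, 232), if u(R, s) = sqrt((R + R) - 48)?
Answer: -5502 - 12*I*sqrt(3) ≈ -5502.0 - 20.785*I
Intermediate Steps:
u(R, s) = sqrt(-48 + 2*R) (u(R, s) = sqrt(2*R - 48) = sqrt(-48 + 2*R))
U = -5502 (U = -327 + 115*(5*(-9)) = -327 + 115*(-45) = -327 - 5175 = -5502)
U - u(y, 232) = -5502 - sqrt(-48 + 2*(-192)) = -5502 - sqrt(-48 - 384) = -5502 - sqrt(-432) = -5502 - 12*I*sqrt(3)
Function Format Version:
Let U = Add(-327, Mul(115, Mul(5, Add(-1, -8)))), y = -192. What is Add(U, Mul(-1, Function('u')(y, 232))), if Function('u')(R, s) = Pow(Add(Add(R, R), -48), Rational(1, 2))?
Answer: Add(-5502, Mul(-12, I, Pow(3, Rational(1, 2)))) ≈ Add(-5502.0, Mul(-20.785, I))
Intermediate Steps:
Function('u')(R, s) = Pow(Add(-48, Mul(2, R)), Rational(1, 2)) (Function('u')(R, s) = Pow(Add(Mul(2, R), -48), Rational(1, 2)) = Pow(Add(-48, Mul(2, R)), Rational(1, 2)))
U = -5502 (U = Add(-327, Mul(115, Mul(5, -9))) = Add(-327, Mul(115, -45)) = Add(-327, -5175) = -5502)
Add(U, Mul(-1, Function('u')(y, 232))) = Add(-5502, Mul(-1, Pow(Add(-48, Mul(2, -192)), Rational(1, 2)))) = Add(-5502, Mul(-1, Pow(Add(-48, -384), Rational(1, 2)))) = Add(-5502, Mul(-1, Pow(-432, Rational(1, 2)))) = Add(-5502, Mul(-1, Mul(12, I, Pow(3, Rational(1, 2))))) = Add(-5502, Mul(-12, I, Pow(3, Rational(1, 2))))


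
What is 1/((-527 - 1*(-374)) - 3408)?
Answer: -1/3561 ≈ -0.00028082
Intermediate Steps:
1/((-527 - 1*(-374)) - 3408) = 1/((-527 + 374) - 3408) = 1/(-153 - 3408) = 1/(-3561) = -1/3561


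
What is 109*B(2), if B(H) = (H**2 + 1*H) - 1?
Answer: 545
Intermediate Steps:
B(H) = -1 + H + H**2 (B(H) = (H**2 + H) - 1 = (H + H**2) - 1 = -1 + H + H**2)
109*B(2) = 109*(-1 + 2 + 2**2) = 109*(-1 + 2 + 4) = 109*5 = 545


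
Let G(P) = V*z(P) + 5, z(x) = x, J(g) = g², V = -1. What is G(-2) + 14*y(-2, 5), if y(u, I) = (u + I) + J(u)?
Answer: 105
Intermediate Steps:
y(u, I) = I + u + u² (y(u, I) = (u + I) + u² = (I + u) + u² = I + u + u²)
G(P) = 5 - P (G(P) = -P + 5 = 5 - P)
G(-2) + 14*y(-2, 5) = (5 - 1*(-2)) + 14*(5 - 2 + (-2)²) = (5 + 2) + 14*(5 - 2 + 4) = 7 + 14*7 = 7 + 98 = 105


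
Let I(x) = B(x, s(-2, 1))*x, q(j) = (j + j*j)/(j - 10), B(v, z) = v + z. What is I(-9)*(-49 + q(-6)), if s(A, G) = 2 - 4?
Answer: -40293/8 ≈ -5036.6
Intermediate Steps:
s(A, G) = -2
q(j) = (j + j²)/(-10 + j)
I(x) = x*(-2 + x) (I(x) = (x - 2)*x = (-2 + x)*x = x*(-2 + x))
I(-9)*(-49 + q(-6)) = (-9*(-2 - 9))*(-49 - 6*(1 - 6)/(-10 - 6)) = (-9*(-11))*(-49 - 6*(-5)/(-16)) = 99*(-49 - 6*(-1/16)*(-5)) = 99*(-49 - 15/8) = 99*(-407/8) = -40293/8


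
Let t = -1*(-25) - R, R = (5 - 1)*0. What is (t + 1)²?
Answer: 676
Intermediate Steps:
R = 0 (R = 4*0 = 0)
t = 25 (t = -1*(-25) - 1*0 = 25 + 0 = 25)
(t + 1)² = (25 + 1)² = 26² = 676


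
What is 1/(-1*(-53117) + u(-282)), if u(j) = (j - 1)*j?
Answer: 1/132923 ≈ 7.5232e-6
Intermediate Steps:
u(j) = j*(-1 + j) (u(j) = (-1 + j)*j = j*(-1 + j))
1/(-1*(-53117) + u(-282)) = 1/(-1*(-53117) - 282*(-1 - 282)) = 1/(53117 - 282*(-283)) = 1/(53117 + 79806) = 1/132923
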